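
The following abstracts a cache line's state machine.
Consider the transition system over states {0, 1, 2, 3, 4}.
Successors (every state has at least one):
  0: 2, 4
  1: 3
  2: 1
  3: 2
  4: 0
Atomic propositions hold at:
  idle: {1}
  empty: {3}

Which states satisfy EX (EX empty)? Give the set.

Sat(EX empty) = {s : some successor in {3}} = {1}
Sat(EX (EX empty)) = {s : some successor in {1}} = {2}

{2}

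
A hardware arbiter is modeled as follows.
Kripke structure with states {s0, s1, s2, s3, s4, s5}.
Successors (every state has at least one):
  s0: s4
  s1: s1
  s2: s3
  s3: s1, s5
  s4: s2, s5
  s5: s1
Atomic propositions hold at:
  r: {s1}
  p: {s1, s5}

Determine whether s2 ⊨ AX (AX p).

Yes

Sat(AX p) = {s : every successor in {s1, s5}} = {s1, s3, s5}
Sat(AX (AX p)) = {s : every successor in {s1, s3, s5}} = {s1, s2, s3, s5}
s2 ∈ Sat(AX (AX p)) = {s1, s2, s3, s5}, so the formula holds at s2.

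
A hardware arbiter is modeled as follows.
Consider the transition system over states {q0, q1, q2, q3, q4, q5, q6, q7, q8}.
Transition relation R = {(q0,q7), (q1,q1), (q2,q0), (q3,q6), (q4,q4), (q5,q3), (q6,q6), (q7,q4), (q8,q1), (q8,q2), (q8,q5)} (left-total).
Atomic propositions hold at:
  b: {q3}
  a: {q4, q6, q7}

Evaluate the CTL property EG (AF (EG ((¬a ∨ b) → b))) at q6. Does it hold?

Yes

Sat(¬a) = {q0, q1, q2, q3, q5, q8}
Sat(¬a ∨ b) = {q0, q1, q2, q3, q5, q8}
Sat((¬a ∨ b) → b) = {q3, q4, q6, q7}
EG ((¬a ∨ b) → b): greatest fixpoint, start Z0 = {q3, q4, q6, q7}, keep only states in Sat with some successor in Z. Already a fixed point.
Sat(EG ((¬a ∨ b) → b)) = {q3, q4, q6, q7}
AF (EG ((¬a ∨ b) → b)): least fixpoint, start Z0 = {q3, q4, q6, q7}, add states with every successor in Z. Z1 = {q0, q3, q4, q5, q6, q7}; Z2 = {q0, q2, q3, q4, q5, q6, q7}; fixed.
Sat(AF (EG ((¬a ∨ b) → b))) = {q0, q2, q3, q4, q5, q6, q7}
EG (AF (EG ((¬a ∨ b) → b))): greatest fixpoint, start Z0 = {q0, q2, q3, q4, q5, q6, q7}, keep only states in Sat with some successor in Z. Already a fixed point.
Sat(EG (AF (EG ((¬a ∨ b) → b)))) = {q0, q2, q3, q4, q5, q6, q7}
q6 ∈ Sat(EG (AF (EG ((¬a ∨ b) → b)))) = {q0, q2, q3, q4, q5, q6, q7}, so the formula holds at q6.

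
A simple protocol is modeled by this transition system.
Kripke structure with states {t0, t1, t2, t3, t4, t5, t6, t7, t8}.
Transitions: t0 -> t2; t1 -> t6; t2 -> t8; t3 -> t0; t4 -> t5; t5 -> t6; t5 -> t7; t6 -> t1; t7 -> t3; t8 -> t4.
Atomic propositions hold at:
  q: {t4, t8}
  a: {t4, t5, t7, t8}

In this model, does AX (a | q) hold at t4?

Yes

Sat(a | q) = {t4, t5, t7, t8}
Sat(AX (a | q)) = {s : every successor in {t4, t5, t7, t8}} = {t2, t4, t8}
t4 ∈ Sat(AX (a | q)) = {t2, t4, t8}, so the formula holds at t4.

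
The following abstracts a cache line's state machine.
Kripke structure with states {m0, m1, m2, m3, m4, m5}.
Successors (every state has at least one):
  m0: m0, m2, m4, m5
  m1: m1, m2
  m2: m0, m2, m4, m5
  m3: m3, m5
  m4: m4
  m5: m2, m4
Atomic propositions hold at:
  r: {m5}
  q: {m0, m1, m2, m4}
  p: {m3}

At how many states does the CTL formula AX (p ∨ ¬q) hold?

1

Sat(¬q) = {m3, m5}
Sat(p ∨ ¬q) = {m3, m5}
Sat(AX (p ∨ ¬q)) = {s : every successor in {m3, m5}} = {m3}
|Sat(AX (p ∨ ¬q))| = |{m3}| = 1.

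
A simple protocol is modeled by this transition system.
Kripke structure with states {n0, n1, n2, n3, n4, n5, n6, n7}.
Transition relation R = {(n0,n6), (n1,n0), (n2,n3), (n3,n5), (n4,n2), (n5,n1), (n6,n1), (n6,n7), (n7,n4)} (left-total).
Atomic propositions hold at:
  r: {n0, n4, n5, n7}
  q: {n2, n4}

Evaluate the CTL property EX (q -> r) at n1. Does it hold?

Sat(q -> r) = {n0, n1, n3, n4, n5, n6, n7}
Sat(EX (q -> r)) = {s : some successor in {n0, n1, n3, n4, n5, n6, n7}} = {n0, n1, n2, n3, n5, n6, n7}
n1 ∈ Sat(EX (q -> r)) = {n0, n1, n2, n3, n5, n6, n7}, so the formula holds at n1.

Yes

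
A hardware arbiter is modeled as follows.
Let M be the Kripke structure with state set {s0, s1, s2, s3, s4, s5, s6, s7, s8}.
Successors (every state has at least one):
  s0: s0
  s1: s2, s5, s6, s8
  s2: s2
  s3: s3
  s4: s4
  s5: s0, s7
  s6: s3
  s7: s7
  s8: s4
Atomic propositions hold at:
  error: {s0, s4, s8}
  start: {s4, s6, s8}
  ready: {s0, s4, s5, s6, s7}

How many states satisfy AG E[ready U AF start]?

2

AF start: least fixpoint, start Z0 = {s4, s6, s8}, add states with every successor in Z. Already a fixed point.
Sat(AF start) = {s4, s6, s8}
E[ready U AF start]: least fixpoint, start Z0 = Sat(AF start) = {s4, s6, s8}, add states in Sat(ready) with some successor in Z. Already a fixed point.
Sat(E[ready U AF start]) = {s4, s6, s8}
AG E[ready U AF start]: greatest fixpoint, start Z0 = {s4, s6, s8}, keep only states in Sat with every successor in Z. Z1 = {s4, s8}; fixed.
Sat(AG E[ready U AF start]) = {s4, s8}
|Sat(AG E[ready U AF start])| = |{s4, s8}| = 2.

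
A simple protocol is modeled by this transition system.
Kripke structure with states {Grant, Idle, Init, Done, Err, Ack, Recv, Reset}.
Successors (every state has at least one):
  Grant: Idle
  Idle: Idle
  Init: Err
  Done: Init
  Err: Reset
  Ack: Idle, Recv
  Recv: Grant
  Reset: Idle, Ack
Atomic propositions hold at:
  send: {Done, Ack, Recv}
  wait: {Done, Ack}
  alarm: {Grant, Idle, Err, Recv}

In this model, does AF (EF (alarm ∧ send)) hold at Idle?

No

Sat(alarm ∧ send) = {Recv}
EF (alarm ∧ send): least fixpoint, start Z0 = {Recv}, add states with some successor in Z. Z1 = {Ack, Recv}; Z2 = {Ack, Recv, Reset}; Z3 = {Err, Ack, Recv, Reset}; Z4 = {Init, Err, Ack, Recv, Reset}; Z5 = {Init, Done, Err, Ack, Recv, Reset}; fixed.
Sat(EF (alarm ∧ send)) = {Init, Done, Err, Ack, Recv, Reset}
AF (EF (alarm ∧ send)): least fixpoint, start Z0 = {Init, Done, Err, Ack, Recv, Reset}, add states with every successor in Z. Already a fixed point.
Sat(AF (EF (alarm ∧ send))) = {Init, Done, Err, Ack, Recv, Reset}
Idle ∉ Sat(AF (EF (alarm ∧ send))) = {Init, Done, Err, Ack, Recv, Reset}, so the formula does not hold at Idle.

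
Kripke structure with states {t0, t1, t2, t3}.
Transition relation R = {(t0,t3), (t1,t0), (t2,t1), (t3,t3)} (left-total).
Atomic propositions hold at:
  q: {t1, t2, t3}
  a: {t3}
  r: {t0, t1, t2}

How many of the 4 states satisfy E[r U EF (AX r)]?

Sat(AX r) = {s : every successor in {t0, t1, t2}} = {t1, t2}
EF (AX r): least fixpoint, start Z0 = {t1, t2}, add states with some successor in Z. Already a fixed point.
Sat(EF (AX r)) = {t1, t2}
E[r U EF (AX r)]: least fixpoint, start Z0 = Sat(EF (AX r)) = {t1, t2}, add states in Sat(r) with some successor in Z. Already a fixed point.
Sat(E[r U EF (AX r)]) = {t1, t2}
|Sat(E[r U EF (AX r)])| = |{t1, t2}| = 2.

2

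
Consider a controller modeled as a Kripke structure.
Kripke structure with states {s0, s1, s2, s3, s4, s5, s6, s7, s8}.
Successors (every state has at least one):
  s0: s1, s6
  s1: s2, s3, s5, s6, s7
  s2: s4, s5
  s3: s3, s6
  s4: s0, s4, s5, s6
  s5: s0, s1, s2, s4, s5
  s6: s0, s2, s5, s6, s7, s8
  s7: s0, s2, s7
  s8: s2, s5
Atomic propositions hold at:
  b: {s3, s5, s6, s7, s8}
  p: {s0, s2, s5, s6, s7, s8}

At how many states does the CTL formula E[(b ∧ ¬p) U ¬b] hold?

4

Sat(¬p) = {s1, s3, s4}
Sat(b ∧ ¬p) = {s3}
Sat(¬b) = {s0, s1, s2, s4}
E[(b ∧ ¬p) U ¬b]: least fixpoint, start Z0 = Sat(¬b) = {s0, s1, s2, s4}, add states in Sat(b ∧ ¬p) with some successor in Z. Already a fixed point.
Sat(E[(b ∧ ¬p) U ¬b]) = {s0, s1, s2, s4}
|Sat(E[(b ∧ ¬p) U ¬b])| = |{s0, s1, s2, s4}| = 4.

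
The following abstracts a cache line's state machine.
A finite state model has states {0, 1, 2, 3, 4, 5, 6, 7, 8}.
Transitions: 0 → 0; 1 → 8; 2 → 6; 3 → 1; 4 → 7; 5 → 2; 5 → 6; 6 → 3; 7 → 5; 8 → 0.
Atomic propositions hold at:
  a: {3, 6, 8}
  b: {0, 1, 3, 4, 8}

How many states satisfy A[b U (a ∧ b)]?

3

Sat(a ∧ b) = {3, 8}
A[b U (a ∧ b)]: least fixpoint, start Z0 = Sat((a ∧ b)) = {3, 8}, add states in Sat(b) with every successor in Z. Z1 = {1, 3, 8}; fixed.
Sat(A[b U (a ∧ b)]) = {1, 3, 8}
|Sat(A[b U (a ∧ b)])| = |{1, 3, 8}| = 3.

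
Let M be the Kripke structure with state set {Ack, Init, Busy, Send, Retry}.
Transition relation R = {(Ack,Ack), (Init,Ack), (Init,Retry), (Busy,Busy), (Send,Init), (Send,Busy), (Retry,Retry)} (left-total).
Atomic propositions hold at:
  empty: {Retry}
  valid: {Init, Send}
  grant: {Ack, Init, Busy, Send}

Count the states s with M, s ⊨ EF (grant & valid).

2

Sat(grant & valid) = {Init, Send}
EF (grant & valid): least fixpoint, start Z0 = {Init, Send}, add states with some successor in Z. Already a fixed point.
Sat(EF (grant & valid)) = {Init, Send}
|Sat(EF (grant & valid))| = |{Init, Send}| = 2.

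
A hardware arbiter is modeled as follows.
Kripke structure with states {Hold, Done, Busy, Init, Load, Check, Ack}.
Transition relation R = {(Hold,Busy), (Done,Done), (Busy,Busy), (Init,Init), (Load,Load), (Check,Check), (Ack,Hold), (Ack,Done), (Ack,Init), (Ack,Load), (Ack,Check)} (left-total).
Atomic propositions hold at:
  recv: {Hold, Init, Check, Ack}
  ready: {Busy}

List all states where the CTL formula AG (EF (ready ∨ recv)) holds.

{Hold, Busy, Init, Check}

Sat(ready ∨ recv) = {Hold, Busy, Init, Check, Ack}
EF (ready ∨ recv): least fixpoint, start Z0 = {Hold, Busy, Init, Check, Ack}, add states with some successor in Z. Already a fixed point.
Sat(EF (ready ∨ recv)) = {Hold, Busy, Init, Check, Ack}
AG (EF (ready ∨ recv)): greatest fixpoint, start Z0 = {Hold, Busy, Init, Check, Ack}, keep only states in Sat with every successor in Z. Z1 = {Hold, Busy, Init, Check}; fixed.
Sat(AG (EF (ready ∨ recv))) = {Hold, Busy, Init, Check}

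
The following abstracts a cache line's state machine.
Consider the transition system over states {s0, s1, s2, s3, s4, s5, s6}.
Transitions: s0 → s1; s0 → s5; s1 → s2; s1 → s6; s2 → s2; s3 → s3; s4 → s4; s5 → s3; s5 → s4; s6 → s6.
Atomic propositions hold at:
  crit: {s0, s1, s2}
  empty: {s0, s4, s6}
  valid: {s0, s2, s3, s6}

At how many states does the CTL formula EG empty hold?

2

EG empty: greatest fixpoint, start Z0 = {s0, s4, s6}, keep only states in Sat with some successor in Z. Z1 = {s4, s6}; fixed.
Sat(EG empty) = {s4, s6}
|Sat(EG empty)| = |{s4, s6}| = 2.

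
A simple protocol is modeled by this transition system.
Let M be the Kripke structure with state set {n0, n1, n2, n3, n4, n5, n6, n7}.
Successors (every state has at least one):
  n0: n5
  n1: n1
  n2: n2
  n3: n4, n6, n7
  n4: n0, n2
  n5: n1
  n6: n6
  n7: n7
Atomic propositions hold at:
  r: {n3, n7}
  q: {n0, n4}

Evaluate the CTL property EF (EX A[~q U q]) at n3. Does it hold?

Yes

Sat(~q) = {n1, n2, n3, n5, n6, n7}
A[~q U q]: least fixpoint, start Z0 = Sat(q) = {n0, n4}, add states in Sat(~q) with every successor in Z. Already a fixed point.
Sat(A[~q U q]) = {n0, n4}
Sat(EX A[~q U q]) = {s : some successor in {n0, n4}} = {n3, n4}
EF (EX A[~q U q]): least fixpoint, start Z0 = {n3, n4}, add states with some successor in Z. Already a fixed point.
Sat(EF (EX A[~q U q])) = {n3, n4}
n3 ∈ Sat(EF (EX A[~q U q])) = {n3, n4}, so the formula holds at n3.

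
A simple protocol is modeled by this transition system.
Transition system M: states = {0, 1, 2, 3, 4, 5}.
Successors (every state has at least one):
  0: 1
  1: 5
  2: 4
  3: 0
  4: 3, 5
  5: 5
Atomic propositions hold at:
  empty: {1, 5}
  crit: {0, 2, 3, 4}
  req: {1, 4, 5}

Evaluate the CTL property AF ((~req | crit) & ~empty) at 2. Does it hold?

Sat(~req) = {0, 2, 3}
Sat(~req | crit) = {0, 2, 3, 4}
Sat(~empty) = {0, 2, 3, 4}
Sat((~req | crit) & ~empty) = {0, 2, 3, 4}
AF ((~req | crit) & ~empty): least fixpoint, start Z0 = {0, 2, 3, 4}, add states with every successor in Z. Already a fixed point.
Sat(AF ((~req | crit) & ~empty)) = {0, 2, 3, 4}
2 ∈ Sat(AF ((~req | crit) & ~empty)) = {0, 2, 3, 4}, so the formula holds at 2.

Yes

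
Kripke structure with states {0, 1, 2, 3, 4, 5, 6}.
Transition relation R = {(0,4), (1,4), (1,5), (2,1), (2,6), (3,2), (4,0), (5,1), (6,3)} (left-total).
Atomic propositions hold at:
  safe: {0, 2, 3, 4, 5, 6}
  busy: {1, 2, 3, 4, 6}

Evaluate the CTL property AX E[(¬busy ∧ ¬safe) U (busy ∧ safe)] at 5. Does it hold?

Sat(¬busy) = {0, 5}
Sat(¬safe) = {1}
Sat(¬busy ∧ ¬safe) = ∅
Sat(busy ∧ safe) = {2, 3, 4, 6}
E[(¬busy ∧ ¬safe) U (busy ∧ safe)]: least fixpoint, start Z0 = Sat((busy ∧ safe)) = {2, 3, 4, 6}, add states in Sat(¬busy ∧ ¬safe) with some successor in Z. Already a fixed point.
Sat(E[(¬busy ∧ ¬safe) U (busy ∧ safe)]) = {2, 3, 4, 6}
Sat(AX E[(¬busy ∧ ¬safe) U (busy ∧ safe)]) = {s : every successor in {2, 3, 4, 6}} = {0, 3, 6}
5 ∉ Sat(AX E[(¬busy ∧ ¬safe) U (busy ∧ safe)]) = {0, 3, 6}, so the formula does not hold at 5.

No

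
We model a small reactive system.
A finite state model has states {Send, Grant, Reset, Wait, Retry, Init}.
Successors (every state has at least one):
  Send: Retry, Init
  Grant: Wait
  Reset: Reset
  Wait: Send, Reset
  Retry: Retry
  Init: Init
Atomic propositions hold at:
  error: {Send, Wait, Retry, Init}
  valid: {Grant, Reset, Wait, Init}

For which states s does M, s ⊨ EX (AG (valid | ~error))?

{Send, Reset, Wait, Init}

Sat(~error) = {Grant, Reset}
Sat(valid | ~error) = {Grant, Reset, Wait, Init}
AG (valid | ~error): greatest fixpoint, start Z0 = {Grant, Reset, Wait, Init}, keep only states in Sat with every successor in Z. Z1 = {Grant, Reset, Init}; Z2 = {Reset, Init}; fixed.
Sat(AG (valid | ~error)) = {Reset, Init}
Sat(EX (AG (valid | ~error))) = {s : some successor in {Reset, Init}} = {Send, Reset, Wait, Init}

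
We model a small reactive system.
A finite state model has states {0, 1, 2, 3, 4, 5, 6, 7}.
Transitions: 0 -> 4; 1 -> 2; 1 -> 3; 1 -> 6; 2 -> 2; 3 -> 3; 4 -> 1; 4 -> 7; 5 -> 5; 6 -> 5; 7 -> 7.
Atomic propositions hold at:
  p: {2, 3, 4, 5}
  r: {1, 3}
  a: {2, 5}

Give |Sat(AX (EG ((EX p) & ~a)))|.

1

Sat(EX p) = {s : some successor in {2, 3, 4, 5}} = {0, 1, 2, 3, 5, 6}
Sat(~a) = {0, 1, 3, 4, 6, 7}
Sat((EX p) & ~a) = {0, 1, 3, 6}
EG ((EX p) & ~a): greatest fixpoint, start Z0 = {0, 1, 3, 6}, keep only states in Sat with some successor in Z. Z1 = {1, 3}; fixed.
Sat(EG ((EX p) & ~a)) = {1, 3}
Sat(AX (EG ((EX p) & ~a))) = {s : every successor in {1, 3}} = {3}
|Sat(AX (EG ((EX p) & ~a)))| = |{3}| = 1.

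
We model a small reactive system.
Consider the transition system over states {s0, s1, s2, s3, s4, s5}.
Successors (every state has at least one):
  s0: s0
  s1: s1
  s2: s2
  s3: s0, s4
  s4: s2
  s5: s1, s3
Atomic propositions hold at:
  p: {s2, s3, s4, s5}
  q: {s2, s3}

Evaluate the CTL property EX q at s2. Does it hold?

Sat(EX q) = {s : some successor in {s2, s3}} = {s2, s4, s5}
s2 ∈ Sat(EX q) = {s2, s4, s5}, so the formula holds at s2.

Yes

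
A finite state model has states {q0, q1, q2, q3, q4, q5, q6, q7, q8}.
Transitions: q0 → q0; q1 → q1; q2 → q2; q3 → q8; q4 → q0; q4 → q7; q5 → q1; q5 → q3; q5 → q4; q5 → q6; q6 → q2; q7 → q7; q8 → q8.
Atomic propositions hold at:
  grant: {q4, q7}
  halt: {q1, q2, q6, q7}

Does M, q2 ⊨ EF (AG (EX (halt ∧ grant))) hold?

No

Sat(halt ∧ grant) = {q7}
Sat(EX (halt ∧ grant)) = {s : some successor in {q7}} = {q4, q7}
AG (EX (halt ∧ grant)): greatest fixpoint, start Z0 = {q4, q7}, keep only states in Sat with every successor in Z. Z1 = {q7}; fixed.
Sat(AG (EX (halt ∧ grant))) = {q7}
EF (AG (EX (halt ∧ grant))): least fixpoint, start Z0 = {q7}, add states with some successor in Z. Z1 = {q4, q7}; Z2 = {q4, q5, q7}; fixed.
Sat(EF (AG (EX (halt ∧ grant)))) = {q4, q5, q7}
q2 ∉ Sat(EF (AG (EX (halt ∧ grant)))) = {q4, q5, q7}, so the formula does not hold at q2.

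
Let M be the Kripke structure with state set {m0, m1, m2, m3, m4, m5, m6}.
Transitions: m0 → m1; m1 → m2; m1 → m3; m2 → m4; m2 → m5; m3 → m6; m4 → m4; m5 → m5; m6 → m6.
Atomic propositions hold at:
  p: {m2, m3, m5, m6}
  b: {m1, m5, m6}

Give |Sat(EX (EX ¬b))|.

4

Sat(¬b) = {m0, m2, m3, m4}
Sat(EX ¬b) = {s : some successor in {m0, m2, m3, m4}} = {m1, m2, m4}
Sat(EX (EX ¬b)) = {s : some successor in {m1, m2, m4}} = {m0, m1, m2, m4}
|Sat(EX (EX ¬b))| = |{m0, m1, m2, m4}| = 4.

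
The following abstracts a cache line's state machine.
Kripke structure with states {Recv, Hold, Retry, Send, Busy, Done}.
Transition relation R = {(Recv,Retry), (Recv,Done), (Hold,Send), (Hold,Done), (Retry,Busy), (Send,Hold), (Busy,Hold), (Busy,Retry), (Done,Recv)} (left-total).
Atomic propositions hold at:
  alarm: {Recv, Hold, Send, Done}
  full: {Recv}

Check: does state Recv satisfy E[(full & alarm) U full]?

Sat(full & alarm) = {Recv}
E[(full & alarm) U full]: least fixpoint, start Z0 = Sat(full) = {Recv}, add states in Sat(full & alarm) with some successor in Z. Already a fixed point.
Sat(E[(full & alarm) U full]) = {Recv}
Recv ∈ Sat(E[(full & alarm) U full]) = {Recv}, so the formula holds at Recv.

Yes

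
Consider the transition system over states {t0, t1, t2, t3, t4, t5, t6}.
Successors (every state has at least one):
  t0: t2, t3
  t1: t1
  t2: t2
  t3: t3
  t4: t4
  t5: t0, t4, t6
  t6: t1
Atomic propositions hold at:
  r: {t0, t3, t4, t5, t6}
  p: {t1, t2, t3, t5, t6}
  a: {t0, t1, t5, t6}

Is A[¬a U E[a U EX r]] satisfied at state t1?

No

Sat(¬a) = {t2, t3, t4}
Sat(EX r) = {s : some successor in {t0, t3, t4, t5, t6}} = {t0, t3, t4, t5}
E[a U EX r]: least fixpoint, start Z0 = Sat(EX r) = {t0, t3, t4, t5}, add states in Sat(a) with some successor in Z. Already a fixed point.
Sat(E[a U EX r]) = {t0, t3, t4, t5}
A[¬a U E[a U EX r]]: least fixpoint, start Z0 = Sat(E[a U EX r]) = {t0, t3, t4, t5}, add states in Sat(¬a) with every successor in Z. Already a fixed point.
Sat(A[¬a U E[a U EX r]]) = {t0, t3, t4, t5}
t1 ∉ Sat(A[¬a U E[a U EX r]]) = {t0, t3, t4, t5}, so the formula does not hold at t1.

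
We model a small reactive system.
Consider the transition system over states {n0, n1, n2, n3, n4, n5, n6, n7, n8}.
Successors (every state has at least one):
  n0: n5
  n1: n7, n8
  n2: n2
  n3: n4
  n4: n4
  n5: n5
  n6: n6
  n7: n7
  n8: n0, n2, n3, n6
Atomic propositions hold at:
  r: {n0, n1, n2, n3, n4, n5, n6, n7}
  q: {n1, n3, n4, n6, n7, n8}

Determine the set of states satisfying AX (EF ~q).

{n0, n2, n5}

Sat(~q) = {n0, n2, n5}
EF ~q: least fixpoint, start Z0 = {n0, n2, n5}, add states with some successor in Z. Z1 = {n0, n2, n5, n8}; Z2 = {n0, n1, n2, n5, n8}; fixed.
Sat(EF ~q) = {n0, n1, n2, n5, n8}
Sat(AX (EF ~q)) = {s : every successor in {n0, n1, n2, n5, n8}} = {n0, n2, n5}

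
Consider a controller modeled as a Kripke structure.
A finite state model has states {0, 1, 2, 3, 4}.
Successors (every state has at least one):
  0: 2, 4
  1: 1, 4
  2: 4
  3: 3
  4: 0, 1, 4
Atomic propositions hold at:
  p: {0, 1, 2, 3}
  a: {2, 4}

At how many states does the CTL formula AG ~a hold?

1

Sat(~a) = {0, 1, 3}
AG ~a: greatest fixpoint, start Z0 = {0, 1, 3}, keep only states in Sat with every successor in Z. Z1 = {3}; fixed.
Sat(AG ~a) = {3}
|Sat(AG ~a)| = |{3}| = 1.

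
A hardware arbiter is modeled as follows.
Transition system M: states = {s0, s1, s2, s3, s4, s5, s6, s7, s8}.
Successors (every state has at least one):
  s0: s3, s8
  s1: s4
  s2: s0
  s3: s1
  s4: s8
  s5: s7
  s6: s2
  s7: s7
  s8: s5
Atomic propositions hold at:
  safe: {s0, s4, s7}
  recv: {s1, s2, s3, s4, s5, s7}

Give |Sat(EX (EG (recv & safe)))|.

2

Sat(recv & safe) = {s4, s7}
EG (recv & safe): greatest fixpoint, start Z0 = {s4, s7}, keep only states in Sat with some successor in Z. Z1 = {s7}; fixed.
Sat(EG (recv & safe)) = {s7}
Sat(EX (EG (recv & safe))) = {s : some successor in {s7}} = {s5, s7}
|Sat(EX (EG (recv & safe)))| = |{s5, s7}| = 2.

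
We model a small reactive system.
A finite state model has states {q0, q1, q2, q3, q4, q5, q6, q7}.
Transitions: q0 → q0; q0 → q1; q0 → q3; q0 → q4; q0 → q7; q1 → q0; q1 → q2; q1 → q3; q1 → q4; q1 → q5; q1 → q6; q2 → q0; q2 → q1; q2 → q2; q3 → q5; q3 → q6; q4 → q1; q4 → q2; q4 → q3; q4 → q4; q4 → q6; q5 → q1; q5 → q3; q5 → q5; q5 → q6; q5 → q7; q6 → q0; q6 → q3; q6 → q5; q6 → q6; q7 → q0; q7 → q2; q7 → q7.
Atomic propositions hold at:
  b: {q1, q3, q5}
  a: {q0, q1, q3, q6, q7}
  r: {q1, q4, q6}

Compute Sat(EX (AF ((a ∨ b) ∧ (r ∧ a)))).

Sat(a ∨ b) = {q0, q1, q3, q5, q6, q7}
Sat(r ∧ a) = {q1, q6}
Sat((a ∨ b) ∧ (r ∧ a)) = {q1, q6}
AF ((a ∨ b) ∧ (r ∧ a)): least fixpoint, start Z0 = {q1, q6}, add states with every successor in Z. Already a fixed point.
Sat(AF ((a ∨ b) ∧ (r ∧ a))) = {q1, q6}
Sat(EX (AF ((a ∨ b) ∧ (r ∧ a)))) = {s : some successor in {q1, q6}} = {q0, q1, q2, q3, q4, q5, q6}

{q0, q1, q2, q3, q4, q5, q6}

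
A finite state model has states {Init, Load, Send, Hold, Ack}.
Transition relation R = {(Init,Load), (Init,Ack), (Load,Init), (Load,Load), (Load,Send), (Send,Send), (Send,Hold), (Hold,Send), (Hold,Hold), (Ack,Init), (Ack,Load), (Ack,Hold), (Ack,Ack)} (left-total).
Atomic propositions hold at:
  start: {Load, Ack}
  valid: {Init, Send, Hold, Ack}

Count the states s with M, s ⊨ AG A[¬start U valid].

Sat(¬start) = {Init, Send, Hold}
A[¬start U valid]: least fixpoint, start Z0 = Sat(valid) = {Init, Send, Hold, Ack}, add states in Sat(¬start) with every successor in Z. Already a fixed point.
Sat(A[¬start U valid]) = {Init, Send, Hold, Ack}
AG A[¬start U valid]: greatest fixpoint, start Z0 = {Init, Send, Hold, Ack}, keep only states in Sat with every successor in Z. Z1 = {Send, Hold}; fixed.
Sat(AG A[¬start U valid]) = {Send, Hold}
|Sat(AG A[¬start U valid])| = |{Send, Hold}| = 2.

2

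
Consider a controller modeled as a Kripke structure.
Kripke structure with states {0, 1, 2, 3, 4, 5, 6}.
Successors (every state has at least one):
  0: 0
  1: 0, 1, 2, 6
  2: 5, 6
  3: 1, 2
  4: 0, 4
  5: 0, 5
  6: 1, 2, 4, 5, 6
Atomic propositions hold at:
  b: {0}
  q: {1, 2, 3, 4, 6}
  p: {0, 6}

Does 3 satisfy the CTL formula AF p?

AF p: least fixpoint, start Z0 = {0, 6}, add states with every successor in Z. Already a fixed point.
Sat(AF p) = {0, 6}
3 ∉ Sat(AF p) = {0, 6}, so the formula does not hold at 3.

No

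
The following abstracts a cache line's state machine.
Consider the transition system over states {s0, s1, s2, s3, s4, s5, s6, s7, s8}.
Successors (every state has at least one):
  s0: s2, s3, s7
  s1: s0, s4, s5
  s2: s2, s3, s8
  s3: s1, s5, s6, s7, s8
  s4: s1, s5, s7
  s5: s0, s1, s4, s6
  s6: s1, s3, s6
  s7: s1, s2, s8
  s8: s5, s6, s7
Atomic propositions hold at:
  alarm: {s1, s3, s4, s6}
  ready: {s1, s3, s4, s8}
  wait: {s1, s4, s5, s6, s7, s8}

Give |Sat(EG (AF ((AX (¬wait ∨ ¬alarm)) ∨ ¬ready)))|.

6

Sat(¬wait) = {s0, s2, s3}
Sat(¬alarm) = {s0, s2, s5, s7, s8}
Sat(¬wait ∨ ¬alarm) = {s0, s2, s3, s5, s7, s8}
Sat(AX (¬wait ∨ ¬alarm)) = {s : every successor in {s0, s2, s3, s5, s7, s8}} = {s0, s2}
Sat(¬ready) = {s0, s2, s5, s6, s7}
Sat((AX (¬wait ∨ ¬alarm)) ∨ ¬ready) = {s0, s2, s5, s6, s7}
AF ((AX (¬wait ∨ ¬alarm)) ∨ ¬ready): least fixpoint, start Z0 = {s0, s2, s5, s6, s7}, add states with every successor in Z. Z1 = {s0, s2, s5, s6, s7, s8}; fixed.
Sat(AF ((AX (¬wait ∨ ¬alarm)) ∨ ¬ready)) = {s0, s2, s5, s6, s7, s8}
EG (AF ((AX (¬wait ∨ ¬alarm)) ∨ ¬ready)): greatest fixpoint, start Z0 = {s0, s2, s5, s6, s7, s8}, keep only states in Sat with some successor in Z. Already a fixed point.
Sat(EG (AF ((AX (¬wait ∨ ¬alarm)) ∨ ¬ready))) = {s0, s2, s5, s6, s7, s8}
|Sat(EG (AF ((AX (¬wait ∨ ¬alarm)) ∨ ¬ready)))| = |{s0, s2, s5, s6, s7, s8}| = 6.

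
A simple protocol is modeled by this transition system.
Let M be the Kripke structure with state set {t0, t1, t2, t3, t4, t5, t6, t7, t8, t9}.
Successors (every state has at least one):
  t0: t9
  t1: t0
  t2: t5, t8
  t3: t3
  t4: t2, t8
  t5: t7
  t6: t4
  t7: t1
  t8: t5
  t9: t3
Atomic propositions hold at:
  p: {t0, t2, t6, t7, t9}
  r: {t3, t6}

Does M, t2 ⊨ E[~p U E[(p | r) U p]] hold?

Sat(~p) = {t1, t3, t4, t5, t8}
Sat(p | r) = {t0, t2, t3, t6, t7, t9}
E[(p | r) U p]: least fixpoint, start Z0 = Sat(p) = {t0, t2, t6, t7, t9}, add states in Sat(p | r) with some successor in Z. Already a fixed point.
Sat(E[(p | r) U p]) = {t0, t2, t6, t7, t9}
E[~p U E[(p | r) U p]]: least fixpoint, start Z0 = Sat(E[(p | r) U p]) = {t0, t2, t6, t7, t9}, add states in Sat(~p) with some successor in Z. Z1 = {t0, t1, t2, t4, t5, t6, t7, t9}; Z2 = {t0, t1, t2, t4, t5, t6, t7, t8, t9}; fixed.
Sat(E[~p U E[(p | r) U p]]) = {t0, t1, t2, t4, t5, t6, t7, t8, t9}
t2 ∈ Sat(E[~p U E[(p | r) U p]]) = {t0, t1, t2, t4, t5, t6, t7, t8, t9}, so the formula holds at t2.

Yes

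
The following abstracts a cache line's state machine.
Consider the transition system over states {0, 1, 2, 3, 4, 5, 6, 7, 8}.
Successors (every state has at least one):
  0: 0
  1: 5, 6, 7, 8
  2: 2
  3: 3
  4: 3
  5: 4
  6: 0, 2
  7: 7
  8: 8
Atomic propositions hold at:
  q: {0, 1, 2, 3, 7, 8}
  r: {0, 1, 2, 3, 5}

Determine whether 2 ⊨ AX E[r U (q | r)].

Sat(q | r) = {0, 1, 2, 3, 5, 7, 8}
E[r U (q | r)]: least fixpoint, start Z0 = Sat((q | r)) = {0, 1, 2, 3, 5, 7, 8}, add states in Sat(r) with some successor in Z. Already a fixed point.
Sat(E[r U (q | r)]) = {0, 1, 2, 3, 5, 7, 8}
Sat(AX E[r U (q | r)]) = {s : every successor in {0, 1, 2, 3, 5, 7, 8}} = {0, 2, 3, 4, 6, 7, 8}
2 ∈ Sat(AX E[r U (q | r)]) = {0, 2, 3, 4, 6, 7, 8}, so the formula holds at 2.

Yes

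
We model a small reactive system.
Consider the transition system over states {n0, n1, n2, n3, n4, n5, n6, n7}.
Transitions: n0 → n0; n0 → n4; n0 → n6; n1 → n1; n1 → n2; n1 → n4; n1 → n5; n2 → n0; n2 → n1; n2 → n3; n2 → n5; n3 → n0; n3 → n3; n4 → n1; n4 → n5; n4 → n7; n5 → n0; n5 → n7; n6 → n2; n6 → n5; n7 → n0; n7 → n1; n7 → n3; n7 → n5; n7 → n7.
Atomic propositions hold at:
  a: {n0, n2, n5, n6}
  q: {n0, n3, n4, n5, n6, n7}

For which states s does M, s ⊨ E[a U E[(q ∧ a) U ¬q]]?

{n0, n1, n2, n5, n6}

Sat(q ∧ a) = {n0, n5, n6}
Sat(¬q) = {n1, n2}
E[(q ∧ a) U ¬q]: least fixpoint, start Z0 = Sat(¬q) = {n1, n2}, add states in Sat(q ∧ a) with some successor in Z. Z1 = {n1, n2, n6}; Z2 = {n0, n1, n2, n6}; Z3 = {n0, n1, n2, n5, n6}; fixed.
Sat(E[(q ∧ a) U ¬q]) = {n0, n1, n2, n5, n6}
E[a U E[(q ∧ a) U ¬q]]: least fixpoint, start Z0 = Sat(E[(q ∧ a) U ¬q]) = {n0, n1, n2, n5, n6}, add states in Sat(a) with some successor in Z. Already a fixed point.
Sat(E[a U E[(q ∧ a) U ¬q]]) = {n0, n1, n2, n5, n6}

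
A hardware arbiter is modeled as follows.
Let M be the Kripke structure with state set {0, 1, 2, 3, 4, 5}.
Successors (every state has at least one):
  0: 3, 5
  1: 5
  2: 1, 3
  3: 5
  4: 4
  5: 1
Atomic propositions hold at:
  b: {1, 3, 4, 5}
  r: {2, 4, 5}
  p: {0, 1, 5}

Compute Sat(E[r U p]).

E[r U p]: least fixpoint, start Z0 = Sat(p) = {0, 1, 5}, add states in Sat(r) with some successor in Z. Z1 = {0, 1, 2, 5}; fixed.
Sat(E[r U p]) = {0, 1, 2, 5}

{0, 1, 2, 5}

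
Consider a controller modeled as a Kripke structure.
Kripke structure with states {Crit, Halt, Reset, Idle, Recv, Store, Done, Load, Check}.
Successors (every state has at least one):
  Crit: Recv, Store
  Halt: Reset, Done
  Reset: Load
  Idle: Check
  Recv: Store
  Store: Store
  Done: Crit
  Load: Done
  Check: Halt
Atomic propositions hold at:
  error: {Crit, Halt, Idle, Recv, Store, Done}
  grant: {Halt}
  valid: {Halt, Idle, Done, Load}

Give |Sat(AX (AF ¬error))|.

Sat(¬error) = {Reset, Load, Check}
AF ¬error: least fixpoint, start Z0 = {Reset, Load, Check}, add states with every successor in Z. Z1 = {Reset, Idle, Load, Check}; fixed.
Sat(AF ¬error) = {Reset, Idle, Load, Check}
Sat(AX (AF ¬error)) = {s : every successor in {Reset, Idle, Load, Check}} = {Reset, Idle}
|Sat(AX (AF ¬error))| = |{Reset, Idle}| = 2.

2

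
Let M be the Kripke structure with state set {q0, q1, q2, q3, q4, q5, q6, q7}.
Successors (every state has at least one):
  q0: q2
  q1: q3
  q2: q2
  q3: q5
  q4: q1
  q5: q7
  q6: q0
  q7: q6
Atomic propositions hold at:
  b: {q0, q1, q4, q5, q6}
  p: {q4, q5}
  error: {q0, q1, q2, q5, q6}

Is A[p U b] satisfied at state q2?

No

A[p U b]: least fixpoint, start Z0 = Sat(b) = {q0, q1, q4, q5, q6}, add states in Sat(p) with every successor in Z. Already a fixed point.
Sat(A[p U b]) = {q0, q1, q4, q5, q6}
q2 ∉ Sat(A[p U b]) = {q0, q1, q4, q5, q6}, so the formula does not hold at q2.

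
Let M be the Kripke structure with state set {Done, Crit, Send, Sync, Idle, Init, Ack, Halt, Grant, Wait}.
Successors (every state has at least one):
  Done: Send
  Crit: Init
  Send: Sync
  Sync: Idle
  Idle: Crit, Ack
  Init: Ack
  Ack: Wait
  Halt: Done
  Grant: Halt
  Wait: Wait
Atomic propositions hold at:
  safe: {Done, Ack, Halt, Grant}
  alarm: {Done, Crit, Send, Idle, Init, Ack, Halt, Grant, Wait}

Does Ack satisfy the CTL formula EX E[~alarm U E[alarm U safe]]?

No

Sat(~alarm) = {Sync}
E[alarm U safe]: least fixpoint, start Z0 = Sat(safe) = {Done, Ack, Halt, Grant}, add states in Sat(alarm) with some successor in Z. Z1 = {Done, Idle, Init, Ack, Halt, Grant}; Z2 = {Done, Crit, Idle, Init, Ack, Halt, Grant}; fixed.
Sat(E[alarm U safe]) = {Done, Crit, Idle, Init, Ack, Halt, Grant}
E[~alarm U E[alarm U safe]]: least fixpoint, start Z0 = Sat(E[alarm U safe]) = {Done, Crit, Idle, Init, Ack, Halt, Grant}, add states in Sat(~alarm) with some successor in Z. Z1 = {Done, Crit, Sync, Idle, Init, Ack, Halt, Grant}; fixed.
Sat(E[~alarm U E[alarm U safe]]) = {Done, Crit, Sync, Idle, Init, Ack, Halt, Grant}
Sat(EX E[~alarm U E[alarm U safe]]) = {s : some successor in {Done, Crit, Sync, Idle, Init, Ack, Halt, Grant}} = {Crit, Send, Sync, Idle, Init, Halt, Grant}
Ack ∉ Sat(EX E[~alarm U E[alarm U safe]]) = {Crit, Send, Sync, Idle, Init, Halt, Grant}, so the formula does not hold at Ack.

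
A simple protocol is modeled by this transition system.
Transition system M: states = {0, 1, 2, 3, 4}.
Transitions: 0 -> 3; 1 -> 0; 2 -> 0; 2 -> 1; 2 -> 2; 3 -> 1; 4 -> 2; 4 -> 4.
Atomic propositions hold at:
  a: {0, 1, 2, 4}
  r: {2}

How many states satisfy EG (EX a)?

2

Sat(EX a) = {s : some successor in {0, 1, 2, 4}} = {1, 2, 3, 4}
EG (EX a): greatest fixpoint, start Z0 = {1, 2, 3, 4}, keep only states in Sat with some successor in Z. Z1 = {2, 3, 4}; Z2 = {2, 4}; fixed.
Sat(EG (EX a)) = {2, 4}
|Sat(EG (EX a))| = |{2, 4}| = 2.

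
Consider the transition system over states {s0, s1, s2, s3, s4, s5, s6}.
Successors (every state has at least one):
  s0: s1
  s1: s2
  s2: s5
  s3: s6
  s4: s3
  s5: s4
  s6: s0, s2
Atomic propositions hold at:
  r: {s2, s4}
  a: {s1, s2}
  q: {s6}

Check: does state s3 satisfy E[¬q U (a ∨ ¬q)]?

Sat(¬q) = {s0, s1, s2, s3, s4, s5}
Sat(a ∨ ¬q) = {s0, s1, s2, s3, s4, s5}
E[¬q U (a ∨ ¬q)]: least fixpoint, start Z0 = Sat((a ∨ ¬q)) = {s0, s1, s2, s3, s4, s5}, add states in Sat(¬q) with some successor in Z. Already a fixed point.
Sat(E[¬q U (a ∨ ¬q)]) = {s0, s1, s2, s3, s4, s5}
s3 ∈ Sat(E[¬q U (a ∨ ¬q)]) = {s0, s1, s2, s3, s4, s5}, so the formula holds at s3.

Yes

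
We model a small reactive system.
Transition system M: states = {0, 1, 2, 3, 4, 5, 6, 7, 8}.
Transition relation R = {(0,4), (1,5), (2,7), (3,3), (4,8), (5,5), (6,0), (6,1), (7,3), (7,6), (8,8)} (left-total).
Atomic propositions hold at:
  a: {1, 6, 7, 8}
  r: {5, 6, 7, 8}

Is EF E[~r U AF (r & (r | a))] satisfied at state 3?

No

Sat(~r) = {0, 1, 2, 3, 4}
Sat(r | a) = {1, 5, 6, 7, 8}
Sat(r & (r | a)) = {5, 6, 7, 8}
AF (r & (r | a)): least fixpoint, start Z0 = {5, 6, 7, 8}, add states with every successor in Z. Z1 = {1, 2, 4, 5, 6, 7, 8}; Z2 = {0, 1, 2, 4, 5, 6, 7, 8}; fixed.
Sat(AF (r & (r | a))) = {0, 1, 2, 4, 5, 6, 7, 8}
E[~r U AF (r & (r | a))]: least fixpoint, start Z0 = Sat(AF (r & (r | a))) = {0, 1, 2, 4, 5, 6, 7, 8}, add states in Sat(~r) with some successor in Z. Already a fixed point.
Sat(E[~r U AF (r & (r | a))]) = {0, 1, 2, 4, 5, 6, 7, 8}
EF E[~r U AF (r & (r | a))]: least fixpoint, start Z0 = {0, 1, 2, 4, 5, 6, 7, 8}, add states with some successor in Z. Already a fixed point.
Sat(EF E[~r U AF (r & (r | a))]) = {0, 1, 2, 4, 5, 6, 7, 8}
3 ∉ Sat(EF E[~r U AF (r & (r | a))]) = {0, 1, 2, 4, 5, 6, 7, 8}, so the formula does not hold at 3.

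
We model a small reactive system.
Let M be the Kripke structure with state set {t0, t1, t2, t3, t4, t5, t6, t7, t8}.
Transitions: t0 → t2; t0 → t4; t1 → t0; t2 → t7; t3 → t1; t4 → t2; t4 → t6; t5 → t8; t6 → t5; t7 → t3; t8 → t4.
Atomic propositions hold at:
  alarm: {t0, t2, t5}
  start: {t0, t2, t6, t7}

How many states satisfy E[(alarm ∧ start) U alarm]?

3

Sat(alarm ∧ start) = {t0, t2}
E[(alarm ∧ start) U alarm]: least fixpoint, start Z0 = Sat(alarm) = {t0, t2, t5}, add states in Sat(alarm ∧ start) with some successor in Z. Already a fixed point.
Sat(E[(alarm ∧ start) U alarm]) = {t0, t2, t5}
|Sat(E[(alarm ∧ start) U alarm])| = |{t0, t2, t5}| = 3.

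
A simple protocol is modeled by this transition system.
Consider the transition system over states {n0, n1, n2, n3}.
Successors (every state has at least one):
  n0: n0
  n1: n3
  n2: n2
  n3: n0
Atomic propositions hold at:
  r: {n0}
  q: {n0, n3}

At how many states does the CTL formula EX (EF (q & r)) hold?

3

Sat(q & r) = {n0}
EF (q & r): least fixpoint, start Z0 = {n0}, add states with some successor in Z. Z1 = {n0, n3}; Z2 = {n0, n1, n3}; fixed.
Sat(EF (q & r)) = {n0, n1, n3}
Sat(EX (EF (q & r))) = {s : some successor in {n0, n1, n3}} = {n0, n1, n3}
|Sat(EX (EF (q & r)))| = |{n0, n1, n3}| = 3.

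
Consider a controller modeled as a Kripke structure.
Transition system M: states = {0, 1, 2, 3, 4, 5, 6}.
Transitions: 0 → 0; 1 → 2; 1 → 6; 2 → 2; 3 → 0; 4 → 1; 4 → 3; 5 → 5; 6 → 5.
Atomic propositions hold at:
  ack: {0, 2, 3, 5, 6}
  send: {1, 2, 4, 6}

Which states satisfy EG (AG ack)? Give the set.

{0, 2, 3, 5, 6}

AG ack: greatest fixpoint, start Z0 = {0, 2, 3, 5, 6}, keep only states in Sat with every successor in Z. Already a fixed point.
Sat(AG ack) = {0, 2, 3, 5, 6}
EG (AG ack): greatest fixpoint, start Z0 = {0, 2, 3, 5, 6}, keep only states in Sat with some successor in Z. Already a fixed point.
Sat(EG (AG ack)) = {0, 2, 3, 5, 6}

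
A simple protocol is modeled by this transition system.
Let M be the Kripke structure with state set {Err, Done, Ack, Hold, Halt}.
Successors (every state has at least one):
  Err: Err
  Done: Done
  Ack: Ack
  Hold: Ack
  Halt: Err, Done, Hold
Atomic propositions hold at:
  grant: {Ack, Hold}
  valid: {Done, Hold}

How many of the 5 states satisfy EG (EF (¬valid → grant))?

4

Sat(¬valid) = {Err, Ack, Halt}
Sat(¬valid → grant) = {Done, Ack, Hold}
EF (¬valid → grant): least fixpoint, start Z0 = {Done, Ack, Hold}, add states with some successor in Z. Z1 = {Done, Ack, Hold, Halt}; fixed.
Sat(EF (¬valid → grant)) = {Done, Ack, Hold, Halt}
EG (EF (¬valid → grant)): greatest fixpoint, start Z0 = {Done, Ack, Hold, Halt}, keep only states in Sat with some successor in Z. Already a fixed point.
Sat(EG (EF (¬valid → grant))) = {Done, Ack, Hold, Halt}
|Sat(EG (EF (¬valid → grant)))| = |{Done, Ack, Hold, Halt}| = 4.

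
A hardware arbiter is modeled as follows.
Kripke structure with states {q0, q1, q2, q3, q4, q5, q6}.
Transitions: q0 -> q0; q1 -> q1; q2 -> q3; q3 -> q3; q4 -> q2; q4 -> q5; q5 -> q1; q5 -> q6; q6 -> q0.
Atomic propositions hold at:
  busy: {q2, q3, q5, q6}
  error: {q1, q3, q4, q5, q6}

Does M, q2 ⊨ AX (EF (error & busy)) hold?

Yes

Sat(error & busy) = {q3, q5, q6}
EF (error & busy): least fixpoint, start Z0 = {q3, q5, q6}, add states with some successor in Z. Z1 = {q2, q3, q4, q5, q6}; fixed.
Sat(EF (error & busy)) = {q2, q3, q4, q5, q6}
Sat(AX (EF (error & busy))) = {s : every successor in {q2, q3, q4, q5, q6}} = {q2, q3, q4}
q2 ∈ Sat(AX (EF (error & busy))) = {q2, q3, q4}, so the formula holds at q2.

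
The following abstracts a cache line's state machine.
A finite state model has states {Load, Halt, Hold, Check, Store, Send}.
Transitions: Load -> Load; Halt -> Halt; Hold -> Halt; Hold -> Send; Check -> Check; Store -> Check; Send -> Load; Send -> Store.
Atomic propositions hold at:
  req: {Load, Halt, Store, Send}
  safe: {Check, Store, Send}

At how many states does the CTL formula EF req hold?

5

EF req: least fixpoint, start Z0 = {Load, Halt, Store, Send}, add states with some successor in Z. Z1 = {Load, Halt, Hold, Store, Send}; fixed.
Sat(EF req) = {Load, Halt, Hold, Store, Send}
|Sat(EF req)| = |{Load, Halt, Hold, Store, Send}| = 5.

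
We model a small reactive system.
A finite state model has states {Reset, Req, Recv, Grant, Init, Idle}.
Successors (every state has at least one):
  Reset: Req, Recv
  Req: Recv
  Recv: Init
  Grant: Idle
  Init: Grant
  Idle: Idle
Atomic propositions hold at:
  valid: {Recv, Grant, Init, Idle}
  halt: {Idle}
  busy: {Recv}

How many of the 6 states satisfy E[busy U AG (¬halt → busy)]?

Sat(¬halt) = {Reset, Req, Recv, Grant, Init}
Sat(¬halt → busy) = {Recv, Idle}
AG (¬halt → busy): greatest fixpoint, start Z0 = {Recv, Idle}, keep only states in Sat with every successor in Z. Z1 = {Idle}; fixed.
Sat(AG (¬halt → busy)) = {Idle}
E[busy U AG (¬halt → busy)]: least fixpoint, start Z0 = Sat(AG (¬halt → busy)) = {Idle}, add states in Sat(busy) with some successor in Z. Already a fixed point.
Sat(E[busy U AG (¬halt → busy)]) = {Idle}
|Sat(E[busy U AG (¬halt → busy)])| = |{Idle}| = 1.

1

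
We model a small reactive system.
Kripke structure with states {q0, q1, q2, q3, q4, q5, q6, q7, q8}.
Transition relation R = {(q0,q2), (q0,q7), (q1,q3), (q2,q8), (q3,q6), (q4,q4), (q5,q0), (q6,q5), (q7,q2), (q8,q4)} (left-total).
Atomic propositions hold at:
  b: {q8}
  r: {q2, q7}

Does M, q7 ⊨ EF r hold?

EF r: least fixpoint, start Z0 = {q2, q7}, add states with some successor in Z. Z1 = {q0, q2, q7}; Z2 = {q0, q2, q5, q7}; Z3 = {q0, q2, q5, q6, q7}; Z4 = {q0, q2, q3, q5, q6, q7}; Z5 = {q0, q1, q2, q3, q5, q6, q7}; fixed.
Sat(EF r) = {q0, q1, q2, q3, q5, q6, q7}
q7 ∈ Sat(EF r) = {q0, q1, q2, q3, q5, q6, q7}, so the formula holds at q7.

Yes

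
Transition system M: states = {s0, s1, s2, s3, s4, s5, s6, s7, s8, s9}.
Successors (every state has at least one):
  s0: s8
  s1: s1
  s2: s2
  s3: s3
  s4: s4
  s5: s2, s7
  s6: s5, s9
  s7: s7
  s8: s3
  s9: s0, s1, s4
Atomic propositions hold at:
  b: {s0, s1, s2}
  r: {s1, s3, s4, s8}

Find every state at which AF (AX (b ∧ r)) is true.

Sat(b ∧ r) = {s1}
Sat(AX (b ∧ r)) = {s : every successor in {s1}} = {s1}
AF (AX (b ∧ r)): least fixpoint, start Z0 = {s1}, add states with every successor in Z. Already a fixed point.
Sat(AF (AX (b ∧ r))) = {s1}

{s1}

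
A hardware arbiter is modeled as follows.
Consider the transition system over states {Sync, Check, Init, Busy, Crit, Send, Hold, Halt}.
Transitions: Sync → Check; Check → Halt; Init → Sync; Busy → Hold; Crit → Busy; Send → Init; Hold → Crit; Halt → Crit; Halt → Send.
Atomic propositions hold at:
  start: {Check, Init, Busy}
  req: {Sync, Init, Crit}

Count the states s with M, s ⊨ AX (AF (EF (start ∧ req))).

Sat(start ∧ req) = {Init}
EF (start ∧ req): least fixpoint, start Z0 = {Init}, add states with some successor in Z. Z1 = {Init, Send}; Z2 = {Init, Send, Halt}; Z3 = {Check, Init, Send, Halt}; Z4 = {Sync, Check, Init, Send, Halt}; fixed.
Sat(EF (start ∧ req)) = {Sync, Check, Init, Send, Halt}
AF (EF (start ∧ req)): least fixpoint, start Z0 = {Sync, Check, Init, Send, Halt}, add states with every successor in Z. Already a fixed point.
Sat(AF (EF (start ∧ req))) = {Sync, Check, Init, Send, Halt}
Sat(AX (AF (EF (start ∧ req)))) = {s : every successor in {Sync, Check, Init, Send, Halt}} = {Sync, Check, Init, Send}
|Sat(AX (AF (EF (start ∧ req))))| = |{Sync, Check, Init, Send}| = 4.

4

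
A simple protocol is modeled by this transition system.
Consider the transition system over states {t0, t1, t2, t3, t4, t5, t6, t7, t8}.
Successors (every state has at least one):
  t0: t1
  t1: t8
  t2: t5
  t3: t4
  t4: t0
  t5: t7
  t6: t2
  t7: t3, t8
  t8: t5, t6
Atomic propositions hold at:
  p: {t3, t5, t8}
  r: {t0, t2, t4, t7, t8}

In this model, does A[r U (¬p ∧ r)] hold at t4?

Sat(¬p) = {t0, t1, t2, t4, t6, t7}
Sat(¬p ∧ r) = {t0, t2, t4, t7}
A[r U (¬p ∧ r)]: least fixpoint, start Z0 = Sat((¬p ∧ r)) = {t0, t2, t4, t7}, add states in Sat(r) with every successor in Z. Already a fixed point.
Sat(A[r U (¬p ∧ r)]) = {t0, t2, t4, t7}
t4 ∈ Sat(A[r U (¬p ∧ r)]) = {t0, t2, t4, t7}, so the formula holds at t4.

Yes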